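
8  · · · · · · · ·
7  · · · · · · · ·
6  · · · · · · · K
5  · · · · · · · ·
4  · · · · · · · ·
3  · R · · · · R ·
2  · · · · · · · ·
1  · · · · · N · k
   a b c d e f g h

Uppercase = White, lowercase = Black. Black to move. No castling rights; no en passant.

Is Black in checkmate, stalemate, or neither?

stalemate

Black to move; black king on h1.
In check: no.
King squares — g1: attacked by Rg3; g2: attacked by Rg3; h2: attacked by Nf1.
Legal moves for Black: none.
Not in check and no legal moves → stalemate.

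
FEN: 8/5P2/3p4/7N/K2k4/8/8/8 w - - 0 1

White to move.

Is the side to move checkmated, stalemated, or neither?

neither

White to move; white king on a4.
In check: no.
Legal moves for White: Ng7, Nf6, Nf4, Ng3, Kb5, Ka5, Kb4, Kb3, Ka3, f8=Q, f8=R, f8=B, f8=N.
White has 13 legal moves and is not in check → neither.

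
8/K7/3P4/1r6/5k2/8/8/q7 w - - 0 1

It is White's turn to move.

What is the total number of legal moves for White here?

White to move; king on a7.
In check: yes, from the black queen on a1.
Legal moves: none.
Count: 0.

0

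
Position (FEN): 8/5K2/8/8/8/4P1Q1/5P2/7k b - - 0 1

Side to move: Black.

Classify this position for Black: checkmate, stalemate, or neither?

stalemate

Black to move; black king on h1.
In check: no.
King squares — g1: attacked by Qg3; g2: attacked by Qg3; h2: attacked by Qg3.
Legal moves for Black: none.
Not in check and no legal moves → stalemate.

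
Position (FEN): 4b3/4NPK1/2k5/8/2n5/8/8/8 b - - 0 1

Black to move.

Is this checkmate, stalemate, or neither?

Black to move; black king on c6.
In check: yes, from the white knight on e7.
King squares — b5: available; c5: available; d5: attacked by Ne7; b6: available; d6: available; b7: available; c7: available; d7: available.
Legal moves for Black: Kd7, Kc7, Kb7, Kd6, Kb6, Kc5, Kb5.
Black is in check but has 7 legal moves → neither.

neither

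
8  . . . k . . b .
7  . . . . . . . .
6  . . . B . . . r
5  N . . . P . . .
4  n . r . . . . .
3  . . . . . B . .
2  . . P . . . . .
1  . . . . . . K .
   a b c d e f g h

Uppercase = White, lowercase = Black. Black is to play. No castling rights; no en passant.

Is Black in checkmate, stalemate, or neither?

neither

Black to move; black king on d8.
In check: no.
Legal moves for Black include: Bh7, Bf7, Be6, Bd5, Ke8, Kc8, Kd7, Rh8, Rh7, Rg6+, Rf6, Re6, Rxd6, Rh5, Rhh4, Rh3, Rh2, Rh1+, ... (list truncated; more exist).
Black has legal moves and is not in check → neither.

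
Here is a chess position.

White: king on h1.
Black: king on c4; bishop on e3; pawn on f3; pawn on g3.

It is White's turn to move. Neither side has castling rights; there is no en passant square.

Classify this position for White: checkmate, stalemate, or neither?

White to move; white king on h1.
In check: no.
King squares — g1: attacked by Be3; g2: attacked by Pf3; h2: attacked by Pg3.
Legal moves for White: none.
Not in check and no legal moves → stalemate.

stalemate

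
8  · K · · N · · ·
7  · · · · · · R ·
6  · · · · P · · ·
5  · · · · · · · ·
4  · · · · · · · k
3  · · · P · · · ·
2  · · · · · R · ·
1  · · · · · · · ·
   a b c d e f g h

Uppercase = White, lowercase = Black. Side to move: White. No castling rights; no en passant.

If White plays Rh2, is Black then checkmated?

yes

After Rh2: black king on h4; in check: yes, from the white rook on h2.
King squares — g3: attacked by Rg7; h3: attacked by Rh2; g4: attacked by Rg7; g5: attacked by Rg7; h5: attacked by Rh2.
Black has no legal moves → checkmate.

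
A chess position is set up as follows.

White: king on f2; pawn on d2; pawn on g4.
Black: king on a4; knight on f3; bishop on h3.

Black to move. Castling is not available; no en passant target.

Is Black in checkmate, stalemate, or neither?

Black to move; black king on a4.
In check: no.
Legal moves for Black: Kb5, Ka5, Kb4, Kb3, Ka3, Bxg4, Bg2, Bf1, Ng5, Ne5, Nh4, Nd4, Nh2, Nxd2, Ng1, Ne1.
Black has 16 legal moves and is not in check → neither.

neither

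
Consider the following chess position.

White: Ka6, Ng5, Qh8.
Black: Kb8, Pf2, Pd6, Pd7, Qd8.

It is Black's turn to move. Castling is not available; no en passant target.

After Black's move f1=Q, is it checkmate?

yes

After f1=Q: white king on a6; in check: yes, from the black queen on f1.
King squares — a5: attacked by Qd8; b5: attacked by Qf1; b6: attacked by Qd8; a7: attacked by Kb8; b7: attacked by Kb8.
White has no legal moves → checkmate.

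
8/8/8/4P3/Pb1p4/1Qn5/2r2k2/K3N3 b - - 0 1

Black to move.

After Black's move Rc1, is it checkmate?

After Rc1: white king on a1; in check: yes, from the black rook on c1.
White has 2 legal replies: Kb2, Qb1.
In check but a legal move exists → not checkmate.

no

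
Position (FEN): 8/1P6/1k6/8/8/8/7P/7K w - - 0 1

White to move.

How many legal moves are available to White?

8

White to move; king on h1.
In check: no.
Legal moves: Kg2, Kg1, b8=Q+, b8=R+, b8=B, b8=N, h3, h4.
Count: 8.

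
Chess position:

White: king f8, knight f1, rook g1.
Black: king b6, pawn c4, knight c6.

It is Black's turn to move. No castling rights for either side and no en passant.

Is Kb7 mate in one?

After Kb7: white king on f8; in check: no.
White is not in check, so this cannot be checkmate.

no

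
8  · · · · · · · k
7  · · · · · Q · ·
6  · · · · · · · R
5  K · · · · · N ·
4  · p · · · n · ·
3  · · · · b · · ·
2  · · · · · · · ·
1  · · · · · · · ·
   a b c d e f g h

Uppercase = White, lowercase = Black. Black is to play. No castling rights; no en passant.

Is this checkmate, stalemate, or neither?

checkmate

Black to move; black king on h8.
In check: yes, from the white rook on h6.
King squares — g7: attacked by Qf7; h7: attacked by Ng5; g8: attacked by Qf7.
Legal moves for Black: none.
In check with no legal moves → checkmate.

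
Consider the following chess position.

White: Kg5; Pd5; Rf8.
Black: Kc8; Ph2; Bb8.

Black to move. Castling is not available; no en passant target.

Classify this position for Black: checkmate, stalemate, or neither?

Black to move; black king on c8.
In check: yes, from the white rook on f8.
Legal moves for Black: Kd7, Kc7, Kb7.
Black is in check but has 3 legal moves → neither.

neither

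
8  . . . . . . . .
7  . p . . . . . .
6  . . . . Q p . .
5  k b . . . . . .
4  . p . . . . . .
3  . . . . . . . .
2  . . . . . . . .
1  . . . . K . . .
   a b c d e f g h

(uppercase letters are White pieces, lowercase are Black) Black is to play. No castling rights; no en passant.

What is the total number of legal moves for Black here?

13

Black to move; king on a5.
In check: no.
Legal moves: Be8, Bd7, Bc6, Ba6, Bc4, Ba4, Bd3, Be2, Bf1, Ka4, b6, f5, b3.
Count: 13.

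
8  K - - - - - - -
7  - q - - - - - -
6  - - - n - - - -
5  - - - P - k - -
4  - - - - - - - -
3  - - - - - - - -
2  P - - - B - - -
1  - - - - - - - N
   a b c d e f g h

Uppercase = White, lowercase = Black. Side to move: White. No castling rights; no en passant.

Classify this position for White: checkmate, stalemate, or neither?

checkmate

White to move; white king on a8.
In check: yes, from the black queen on b7.
King squares — a7: attacked by Qb7; b7: attacked by Nd6; b8: attacked by Qb7.
Legal moves for White: none.
In check with no legal moves → checkmate.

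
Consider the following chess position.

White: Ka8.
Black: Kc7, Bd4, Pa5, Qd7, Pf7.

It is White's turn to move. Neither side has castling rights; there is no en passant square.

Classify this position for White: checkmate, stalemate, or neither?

White to move; white king on a8.
In check: no.
King squares — a7: attacked by Bd4; b7: attacked by Kc7; b8: attacked by Kc7.
Legal moves for White: none.
Not in check and no legal moves → stalemate.

stalemate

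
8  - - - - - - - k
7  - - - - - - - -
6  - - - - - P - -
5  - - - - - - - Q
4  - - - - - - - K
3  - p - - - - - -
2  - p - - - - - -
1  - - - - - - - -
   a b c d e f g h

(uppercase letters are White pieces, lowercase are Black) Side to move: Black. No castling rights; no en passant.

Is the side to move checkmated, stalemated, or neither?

Black to move; black king on h8.
In check: yes, from the white queen on h5.
Legal moves for Black: Kg8.
Black is in check but has 1 legal move → neither.

neither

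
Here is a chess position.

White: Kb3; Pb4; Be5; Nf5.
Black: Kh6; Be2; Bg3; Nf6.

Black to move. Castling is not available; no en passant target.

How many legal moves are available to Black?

Black to move; king on h6.
In check: yes, from the white knight on f5.
Legal moves: Kh7, Kg6, Kh5, Kg5.
Count: 4.

4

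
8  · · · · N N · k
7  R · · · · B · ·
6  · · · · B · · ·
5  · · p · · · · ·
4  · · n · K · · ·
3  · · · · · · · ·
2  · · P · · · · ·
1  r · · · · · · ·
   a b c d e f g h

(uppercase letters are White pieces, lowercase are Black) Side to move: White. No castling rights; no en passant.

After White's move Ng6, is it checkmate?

no

After Ng6: black king on h8; in check: yes, from the white knight on g6.
Black has 1 legal reply: Kh7.
In check but a legal move exists → not checkmate.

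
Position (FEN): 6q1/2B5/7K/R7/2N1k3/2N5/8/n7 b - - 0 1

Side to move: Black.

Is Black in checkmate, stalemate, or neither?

neither

Black to move; black king on e4.
In check: yes, from the white knight on c3.
King squares — d3: available; e3: attacked by Nc4; f3: available; d4: available; f4: attacked by Bc7; d5: attacked by Nc3; e5: attacked by Nc4; f5: attacked by Ra5.
Legal moves for Black: Kd4, Kf3, Kd3.
Black is in check but has 3 legal moves → neither.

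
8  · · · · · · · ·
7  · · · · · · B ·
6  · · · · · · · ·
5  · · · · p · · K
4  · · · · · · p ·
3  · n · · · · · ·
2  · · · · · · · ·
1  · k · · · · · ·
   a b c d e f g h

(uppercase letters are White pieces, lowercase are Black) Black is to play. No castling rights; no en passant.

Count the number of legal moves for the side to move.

13

Black to move; king on b1.
In check: no.
Legal moves: Nc5, Na5, Nd4, Nd2, Nc1, Na1, Kc2, Kb2, Ka2, Kc1, Ka1, e4, g3.
Count: 13.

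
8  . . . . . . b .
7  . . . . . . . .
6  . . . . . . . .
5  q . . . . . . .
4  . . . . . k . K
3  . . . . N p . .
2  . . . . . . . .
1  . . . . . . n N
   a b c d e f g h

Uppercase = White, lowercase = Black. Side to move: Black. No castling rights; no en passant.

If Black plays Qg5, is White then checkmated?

After Qg5: white king on h4; in check: yes, from the black queen on g5.
King squares — g3: attacked by Kf4; h3: attacked by Ng1; g4: attacked by Kf4; g5: attacked by Kf4; h5: attacked by Qg5.
White has no legal moves → checkmate.

yes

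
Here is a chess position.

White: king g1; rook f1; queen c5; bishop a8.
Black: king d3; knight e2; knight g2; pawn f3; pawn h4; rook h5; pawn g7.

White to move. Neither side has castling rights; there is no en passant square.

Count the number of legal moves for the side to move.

White to move; king on g1.
In check: yes, from the black knight on e2.
Legal moves: Kh2, Kf2, Kh1.
Count: 3.

3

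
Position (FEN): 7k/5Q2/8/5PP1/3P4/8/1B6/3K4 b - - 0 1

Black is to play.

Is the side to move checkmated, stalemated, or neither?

stalemate

Black to move; black king on h8.
In check: no.
King squares — g7: attacked by Qf7; h7: attacked by Qf7; g8: attacked by Qf7.
Legal moves for Black: none.
Not in check and no legal moves → stalemate.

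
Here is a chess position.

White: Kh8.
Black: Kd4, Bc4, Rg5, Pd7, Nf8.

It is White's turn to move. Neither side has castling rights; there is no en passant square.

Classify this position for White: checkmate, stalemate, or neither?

White to move; white king on h8.
In check: no.
King squares — g7: attacked by Rg5; h7: attacked by Nf8; g8: attacked by Bc4.
Legal moves for White: none.
Not in check and no legal moves → stalemate.

stalemate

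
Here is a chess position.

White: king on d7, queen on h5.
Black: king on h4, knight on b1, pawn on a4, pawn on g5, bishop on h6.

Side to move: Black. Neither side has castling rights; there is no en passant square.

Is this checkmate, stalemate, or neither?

Black to move; black king on h4.
In check: yes, from the white queen on h5.
King squares — g3: available; h3: attacked by Qh5; g4: attacked by Qh5; g5: own pawn; h5: available.
Legal moves for Black: Kxh5, Kg3.
Black is in check but has 2 legal moves → neither.

neither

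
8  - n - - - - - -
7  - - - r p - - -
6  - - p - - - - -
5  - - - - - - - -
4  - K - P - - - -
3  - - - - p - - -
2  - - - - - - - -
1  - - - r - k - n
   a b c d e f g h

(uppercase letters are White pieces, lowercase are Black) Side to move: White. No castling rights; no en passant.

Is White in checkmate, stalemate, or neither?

neither

White to move; white king on b4.
In check: no.
Legal moves for White: Kc5, Ka5, Kc4, Ka4, Kc3, Kb3, Ka3, d5.
White has 8 legal moves and is not in check → neither.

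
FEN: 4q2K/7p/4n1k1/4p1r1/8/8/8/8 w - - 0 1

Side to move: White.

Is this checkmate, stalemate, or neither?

White to move; white king on h8.
In check: yes, from the black queen on e8.
King squares — g7: attacked by Ne6; h7: attacked by Kg6; g8: attacked by Qe8.
Legal moves for White: none.
In check with no legal moves → checkmate.

checkmate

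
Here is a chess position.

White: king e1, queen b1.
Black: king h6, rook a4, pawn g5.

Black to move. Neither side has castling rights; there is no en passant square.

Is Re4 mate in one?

After Re4: white king on e1; in check: yes, from the black rook on e4.
White has 5 legal replies: Kf2, Kd2, Kf1, Kd1, Qxe4.
In check but a legal move exists → not checkmate.

no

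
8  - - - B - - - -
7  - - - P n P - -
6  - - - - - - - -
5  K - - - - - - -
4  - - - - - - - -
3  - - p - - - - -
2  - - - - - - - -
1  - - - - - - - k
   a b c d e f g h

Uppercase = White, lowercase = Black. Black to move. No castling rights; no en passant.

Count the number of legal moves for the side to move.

10

Black to move; king on h1.
In check: no.
Legal moves: Ng8, Nc8, Ng6, Nc6+, Nf5, Nd5, Kh2, Kg2, Kg1, c2.
Count: 10.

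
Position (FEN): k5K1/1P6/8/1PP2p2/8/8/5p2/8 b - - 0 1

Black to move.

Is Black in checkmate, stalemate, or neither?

Black to move; black king on a8.
In check: yes, from the white pawn on b7.
Legal moves for Black: Kb8, Kxb7, Ka7.
Black is in check but has 3 legal moves → neither.

neither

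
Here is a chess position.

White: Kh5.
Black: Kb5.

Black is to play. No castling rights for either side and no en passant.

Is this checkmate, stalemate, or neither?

neither

Black to move; black king on b5.
In check: no.
Legal moves for Black: Kc6, Kb6, Ka6, Kc5, Ka5, Kc4, Kb4, Ka4.
Black has 8 legal moves and is not in check → neither.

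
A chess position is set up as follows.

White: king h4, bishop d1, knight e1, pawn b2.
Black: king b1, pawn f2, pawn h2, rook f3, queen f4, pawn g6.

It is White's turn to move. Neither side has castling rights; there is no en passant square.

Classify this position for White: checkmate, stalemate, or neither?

White to move; white king on h4.
In check: yes, from the black queen on f4.
King squares — g3: attacked by Rf3; h3: attacked by Rf3; g4: attacked by Qf4; g5: attacked by Qf4; h5: attacked by Pg6.
Legal moves for White: none.
In check with no legal moves → checkmate.

checkmate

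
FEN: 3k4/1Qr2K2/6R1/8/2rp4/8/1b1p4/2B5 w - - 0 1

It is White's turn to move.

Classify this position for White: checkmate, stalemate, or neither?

White to move; white king on f7.
In check: yes, from the black rook on c7.
King squares — e6: available; f6: available; g6: own rook; e7: attacked by Rc7; g7: attacked by Rc7; e8: attacked by Kd8; f8: available; g8: available.
Legal moves for White: Kg8, Kf8, Kf6, Ke6, Qxc7+.
White is in check but has 5 legal moves → neither.

neither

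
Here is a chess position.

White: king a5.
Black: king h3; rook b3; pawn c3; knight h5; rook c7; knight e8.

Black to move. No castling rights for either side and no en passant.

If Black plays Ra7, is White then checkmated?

After Ra7: white king on a5; in check: yes, from the black rook on a7.
King squares — a4: attacked by Ra7; b4: attacked by Rb3; b5: attacked by Rb3; a6: attacked by Ra7; b6: attacked by Rb3.
White has no legal moves → checkmate.

yes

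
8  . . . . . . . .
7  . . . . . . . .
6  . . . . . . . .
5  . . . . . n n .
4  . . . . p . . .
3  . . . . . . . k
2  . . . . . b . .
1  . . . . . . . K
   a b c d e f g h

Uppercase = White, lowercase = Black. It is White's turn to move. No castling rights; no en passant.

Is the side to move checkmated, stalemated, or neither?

stalemate

White to move; white king on h1.
In check: no.
King squares — g1: attacked by Bf2; g2: attacked by Kh3; h2: attacked by Kh3.
Legal moves for White: none.
Not in check and no legal moves → stalemate.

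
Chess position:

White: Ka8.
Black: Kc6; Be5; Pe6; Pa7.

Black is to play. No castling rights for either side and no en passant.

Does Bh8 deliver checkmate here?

After Bh8: white king on a8; in check: no.
White is not in check, so this cannot be checkmate.

no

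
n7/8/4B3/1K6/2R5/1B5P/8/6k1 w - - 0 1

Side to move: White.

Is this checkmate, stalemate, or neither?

White to move; white king on b5.
In check: no.
Legal moves for White include: Bg8, Bc8, Bf7, Bd7, Bf5, Bd5, Bg4, Kc6, Ka6, Kc5, Ka5, Kb4, Ka4, Rc8, Rc7, Rc6, Rc5, Rh4, ... (list truncated; more exist).
White has legal moves and is not in check → neither.

neither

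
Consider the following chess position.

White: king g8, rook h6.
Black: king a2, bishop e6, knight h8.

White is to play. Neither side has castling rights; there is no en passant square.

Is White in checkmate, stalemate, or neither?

neither

White to move; white king on g8.
In check: yes, from the black bishop on e6.
Legal moves for White: Kxh8, Kf8, Kh7, Kg7, Rxe6.
White is in check but has 5 legal moves → neither.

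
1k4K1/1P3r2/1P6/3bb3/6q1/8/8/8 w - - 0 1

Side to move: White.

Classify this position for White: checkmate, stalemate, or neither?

White to move; white king on g8.
In check: yes, from the black queen on g4.
King squares — f7: attacked by Bd5; g7: attacked by Qg4; h7: attacked by Rf7; f8: attacked by Rf7; h8: attacked by Be5.
Legal moves for White: none.
In check with no legal moves → checkmate.

checkmate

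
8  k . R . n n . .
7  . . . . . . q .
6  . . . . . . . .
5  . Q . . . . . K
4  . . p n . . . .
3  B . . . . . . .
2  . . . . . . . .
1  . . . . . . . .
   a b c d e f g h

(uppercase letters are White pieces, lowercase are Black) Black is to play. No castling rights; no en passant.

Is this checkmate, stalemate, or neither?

Black to move; black king on a8.
In check: yes, from the white rook on c8.
King squares — a7: available; b7: attacked by Qb5; b8: attacked by Qb5.
Legal moves for Black: Ka7.
Black is in check but has 1 legal move → neither.

neither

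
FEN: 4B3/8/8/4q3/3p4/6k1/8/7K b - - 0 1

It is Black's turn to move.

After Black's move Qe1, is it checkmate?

After Qe1: white king on h1; in check: yes, from the black queen on e1.
King squares — g1: attacked by Qe1; g2: attacked by Kg3; h2: attacked by Kg3.
White has no legal moves → checkmate.

yes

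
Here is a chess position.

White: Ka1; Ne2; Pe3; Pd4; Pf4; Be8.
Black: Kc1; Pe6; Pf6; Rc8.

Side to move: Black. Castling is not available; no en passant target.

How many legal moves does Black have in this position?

3

Black to move; king on c1.
In check: yes, from the white knight on e2.
Legal moves: Kd2, Kc2, Kd1.
Count: 3.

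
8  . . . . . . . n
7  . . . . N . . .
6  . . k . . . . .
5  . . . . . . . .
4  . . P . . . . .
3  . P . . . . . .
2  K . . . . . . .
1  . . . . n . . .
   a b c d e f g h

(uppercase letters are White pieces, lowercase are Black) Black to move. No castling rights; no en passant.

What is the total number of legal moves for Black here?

6

Black to move; king on c6.
In check: yes, from the white knight on e7.
Legal moves: Kd7, Kc7, Kb7, Kd6, Kb6, Kc5.
Count: 6.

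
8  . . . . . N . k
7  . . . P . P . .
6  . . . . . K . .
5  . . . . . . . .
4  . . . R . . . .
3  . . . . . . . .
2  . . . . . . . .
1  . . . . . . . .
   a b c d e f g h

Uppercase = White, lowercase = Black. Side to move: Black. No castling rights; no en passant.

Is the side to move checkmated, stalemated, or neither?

Black to move; black king on h8.
In check: no.
King squares — g7: attacked by Kf6; h7: attacked by Nf8; g8: attacked by Pf7.
Legal moves for Black: none.
Not in check and no legal moves → stalemate.

stalemate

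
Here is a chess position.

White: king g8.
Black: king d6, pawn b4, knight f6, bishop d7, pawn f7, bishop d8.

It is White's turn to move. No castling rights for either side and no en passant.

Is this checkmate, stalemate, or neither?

neither

White to move; white king on g8.
In check: yes, from the black knight on f6.
Legal moves for White: Kh8, Kf8, Kg7, Kxf7.
White is in check but has 4 legal moves → neither.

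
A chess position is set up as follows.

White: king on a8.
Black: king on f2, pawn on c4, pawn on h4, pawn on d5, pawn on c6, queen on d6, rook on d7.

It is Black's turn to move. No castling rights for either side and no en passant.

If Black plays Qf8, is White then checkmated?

yes

After Qf8: white king on a8; in check: yes, from the black queen on f8.
King squares — a7: attacked by Rd7; b7: attacked by Rd7; b8: attacked by Qf8.
White has no legal moves → checkmate.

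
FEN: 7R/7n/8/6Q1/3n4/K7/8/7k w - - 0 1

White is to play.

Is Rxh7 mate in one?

yes

After Rxh7: black king on h1; in check: yes, from the white rook on h7.
King squares — g1: attacked by Qg5; g2: attacked by Qg5; h2: attacked by Rh7.
Black has no legal moves → checkmate.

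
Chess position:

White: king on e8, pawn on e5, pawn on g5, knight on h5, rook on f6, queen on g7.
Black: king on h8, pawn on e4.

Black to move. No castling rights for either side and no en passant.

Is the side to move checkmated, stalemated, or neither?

checkmate

Black to move; black king on h8.
In check: yes, from the white queen on g7.
King squares — g7: attacked by Nh5; h7: attacked by Qg7; g8: attacked by Qg7.
Legal moves for Black: none.
In check with no legal moves → checkmate.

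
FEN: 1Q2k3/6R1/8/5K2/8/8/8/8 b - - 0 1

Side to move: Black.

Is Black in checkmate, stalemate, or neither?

checkmate

Black to move; black king on e8.
In check: yes, from the white queen on b8.
King squares — d7: attacked by Rg7; e7: attacked by Rg7; f7: attacked by Rg7; d8: attacked by Qb8; f8: attacked by Qb8.
Legal moves for Black: none.
In check with no legal moves → checkmate.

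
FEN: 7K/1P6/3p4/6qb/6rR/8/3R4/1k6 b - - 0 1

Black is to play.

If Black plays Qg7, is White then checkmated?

yes

After Qg7: white king on h8; in check: yes, from the black queen on g7.
King squares — g7: attacked by Rg4; h7: attacked by Qg7; g8: attacked by Qg7.
White has no legal moves → checkmate.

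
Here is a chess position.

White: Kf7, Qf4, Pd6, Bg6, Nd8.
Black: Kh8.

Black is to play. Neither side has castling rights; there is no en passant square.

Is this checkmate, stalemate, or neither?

stalemate

Black to move; black king on h8.
In check: no.
King squares — g7: attacked by Kf7; h7: attacked by Bg6; g8: attacked by Kf7.
Legal moves for Black: none.
Not in check and no legal moves → stalemate.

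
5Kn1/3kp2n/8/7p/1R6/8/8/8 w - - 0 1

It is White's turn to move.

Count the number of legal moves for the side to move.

3

White to move; king on f8.
In check: yes, from the black knight on h7.
Legal moves: Kxg8, Kg7, Kf7.
Count: 3.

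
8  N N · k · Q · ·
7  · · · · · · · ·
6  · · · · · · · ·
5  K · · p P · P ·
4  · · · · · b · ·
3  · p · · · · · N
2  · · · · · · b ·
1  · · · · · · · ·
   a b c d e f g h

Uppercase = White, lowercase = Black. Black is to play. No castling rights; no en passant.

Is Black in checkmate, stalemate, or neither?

checkmate

Black to move; black king on d8.
In check: yes, from the white queen on f8.
King squares — c7: attacked by Na8; d7: attacked by Nb8; e7: attacked by Qf8; c8: attacked by Qf8; e8: attacked by Qf8.
Legal moves for Black: none.
In check with no legal moves → checkmate.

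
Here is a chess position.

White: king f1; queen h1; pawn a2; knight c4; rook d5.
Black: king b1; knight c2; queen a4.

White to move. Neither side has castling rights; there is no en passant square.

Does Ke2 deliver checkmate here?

After Ke2: black king on b1; in check: yes, from the white queen on h1.
Black has 2 legal replies: Kxa2, Ne1.
In check but a legal move exists → not checkmate.

no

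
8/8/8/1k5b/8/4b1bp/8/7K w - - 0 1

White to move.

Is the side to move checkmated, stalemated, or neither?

stalemate

White to move; white king on h1.
In check: no.
King squares — g1: attacked by Be3; g2: attacked by Ph3; h2: attacked by Bg3.
Legal moves for White: none.
Not in check and no legal moves → stalemate.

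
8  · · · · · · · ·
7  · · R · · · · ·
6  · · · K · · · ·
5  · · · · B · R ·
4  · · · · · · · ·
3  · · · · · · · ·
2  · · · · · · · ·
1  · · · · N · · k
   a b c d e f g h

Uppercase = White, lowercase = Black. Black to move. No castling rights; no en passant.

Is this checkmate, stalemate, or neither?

Black to move; black king on h1.
In check: no.
King squares — g1: attacked by Rg5; g2: attacked by Ne1; h2: attacked by Be5.
Legal moves for Black: none.
Not in check and no legal moves → stalemate.

stalemate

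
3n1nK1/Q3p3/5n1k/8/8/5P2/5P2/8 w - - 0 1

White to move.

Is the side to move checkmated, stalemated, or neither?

neither

White to move; white king on g8.
In check: yes, from the black knight on f6.
Legal moves for White: Kh8, Kxf8.
White is in check but has 2 legal moves → neither.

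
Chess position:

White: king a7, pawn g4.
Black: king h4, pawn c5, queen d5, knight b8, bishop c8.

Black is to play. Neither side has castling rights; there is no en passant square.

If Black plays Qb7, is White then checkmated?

After Qb7: white king on a7; in check: yes, from the black queen on b7.
King squares — a6: attacked by Qb7; b6: attacked by Qb7; b7: attacked by Bc8; a8: attacked by Qb7; b8: attacked by Qb7.
White has no legal moves → checkmate.

yes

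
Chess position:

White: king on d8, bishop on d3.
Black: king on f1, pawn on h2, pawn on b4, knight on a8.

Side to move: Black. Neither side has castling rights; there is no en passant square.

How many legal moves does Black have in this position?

4

Black to move; king on f1.
In check: yes, from the white bishop on d3.
Legal moves: Kg2, Kf2, Kg1, Ke1.
Count: 4.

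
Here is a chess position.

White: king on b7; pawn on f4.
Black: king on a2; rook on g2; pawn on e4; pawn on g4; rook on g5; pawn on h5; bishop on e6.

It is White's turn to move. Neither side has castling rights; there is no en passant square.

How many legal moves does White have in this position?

9

White to move; king on b7.
In check: no.
Legal moves: Kb8, Ka8, Kc7, Ka7, Kc6, Kb6, Ka6, fxg5, f5.
Count: 9.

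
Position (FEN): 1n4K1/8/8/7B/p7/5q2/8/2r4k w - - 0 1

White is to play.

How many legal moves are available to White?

White to move; king on g8.
In check: no.
Legal moves: Kh8, Kh7, Kg7, Be8, Bf7, Bg6, Bg4, Bxf3+.
Count: 8.

8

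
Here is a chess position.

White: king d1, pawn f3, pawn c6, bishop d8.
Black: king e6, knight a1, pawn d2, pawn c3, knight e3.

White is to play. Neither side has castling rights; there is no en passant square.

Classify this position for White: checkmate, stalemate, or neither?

White to move; white king on d1.
In check: yes, from the black knight on e3.
Legal moves for White: Ke2.
White is in check but has 1 legal move → neither.

neither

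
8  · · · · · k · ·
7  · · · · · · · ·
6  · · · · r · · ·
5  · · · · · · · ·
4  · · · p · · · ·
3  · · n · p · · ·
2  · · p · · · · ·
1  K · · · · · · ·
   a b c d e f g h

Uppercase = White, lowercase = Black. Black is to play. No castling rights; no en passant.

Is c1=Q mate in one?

After c1=Q: white king on a1; in check: yes, from the black queen on c1.
King squares — b1: attacked by Qc1; a2: attacked by Nc3; b2: attacked by Qc1.
White has no legal moves → checkmate.

yes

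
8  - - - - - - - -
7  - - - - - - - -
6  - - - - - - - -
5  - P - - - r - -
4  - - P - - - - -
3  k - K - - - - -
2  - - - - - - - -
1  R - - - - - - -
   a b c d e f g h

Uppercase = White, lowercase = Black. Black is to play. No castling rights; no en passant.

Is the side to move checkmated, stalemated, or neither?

checkmate

Black to move; black king on a3.
In check: yes, from the white rook on a1.
King squares — a2: attacked by Ra1; b2: attacked by Kc3; b3: attacked by Kc3; a4: attacked by Ra1; b4: attacked by Kc3.
Legal moves for Black: none.
In check with no legal moves → checkmate.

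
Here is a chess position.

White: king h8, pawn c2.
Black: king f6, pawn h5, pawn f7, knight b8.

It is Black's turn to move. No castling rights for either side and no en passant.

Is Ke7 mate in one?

After Ke7: white king on h8; in check: no.
White is not in check, so this cannot be checkmate.

no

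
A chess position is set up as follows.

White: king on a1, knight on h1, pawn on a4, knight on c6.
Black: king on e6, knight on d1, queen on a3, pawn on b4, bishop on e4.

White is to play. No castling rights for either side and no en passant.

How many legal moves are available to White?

0

White to move; king on a1.
In check: yes, from the black queen on a3.
Legal moves: none.
Count: 0.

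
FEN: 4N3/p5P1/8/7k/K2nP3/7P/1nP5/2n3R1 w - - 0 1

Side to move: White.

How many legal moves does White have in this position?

3

White to move; king on a4.
In check: yes, from the black knight on b2.
Legal moves: Ka5, Kb4, Ka3.
Count: 3.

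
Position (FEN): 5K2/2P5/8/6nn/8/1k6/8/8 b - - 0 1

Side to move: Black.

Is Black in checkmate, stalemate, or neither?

Black to move; black king on b3.
In check: no.
Legal moves for Black: Ng7, Nf6, Nf4, Ng3, Nh7+, Nf7, Ne6+, Ne4, Nh3, Nf3, Kc4, Kb4, Ka4, Kc3, Ka3, Kc2, Kb2, Ka2.
Black has 18 legal moves and is not in check → neither.

neither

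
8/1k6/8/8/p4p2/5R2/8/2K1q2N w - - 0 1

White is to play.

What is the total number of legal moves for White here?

2

White to move; king on c1.
In check: yes, from the black queen on e1.
Legal moves: Kc2, Kb2.
Count: 2.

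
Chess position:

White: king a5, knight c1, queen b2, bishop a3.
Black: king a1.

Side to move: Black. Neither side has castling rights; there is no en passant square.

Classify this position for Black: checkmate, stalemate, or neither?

Black to move; black king on a1.
In check: yes, from the white queen on b2.
King squares — b1: attacked by Qb2; a2: attacked by Nc1; b2: attacked by Ba3.
Legal moves for Black: none.
In check with no legal moves → checkmate.

checkmate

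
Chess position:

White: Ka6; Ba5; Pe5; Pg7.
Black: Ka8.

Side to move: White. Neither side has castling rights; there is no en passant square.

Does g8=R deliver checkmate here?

After g8=R: black king on a8; in check: yes, from the white rook on g8.
King squares — a7: attacked by Ka6; b7: attacked by Ka6; b8: attacked by Rg8.
Black has no legal moves → checkmate.

yes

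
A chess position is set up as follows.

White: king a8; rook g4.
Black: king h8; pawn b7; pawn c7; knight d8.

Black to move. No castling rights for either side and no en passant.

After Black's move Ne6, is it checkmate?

After Ne6: white king on a8; in check: no.
White is not in check, so this cannot be checkmate.

no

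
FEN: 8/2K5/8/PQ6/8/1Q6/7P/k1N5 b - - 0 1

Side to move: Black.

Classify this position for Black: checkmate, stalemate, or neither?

stalemate

Black to move; black king on a1.
In check: no.
King squares — b1: attacked by Qb3; a2: attacked by Nc1; b2: attacked by Qb3.
Legal moves for Black: none.
Not in check and no legal moves → stalemate.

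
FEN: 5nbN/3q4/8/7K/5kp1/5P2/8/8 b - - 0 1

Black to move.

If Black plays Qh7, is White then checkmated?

yes

After Qh7: white king on h5; in check: yes, from the black queen on h7.
King squares — g4: attacked by Kf4; h4: attacked by Qh7; g5: attacked by Kf4; g6: attacked by Qh7; h6: attacked by Qh7.
White has no legal moves → checkmate.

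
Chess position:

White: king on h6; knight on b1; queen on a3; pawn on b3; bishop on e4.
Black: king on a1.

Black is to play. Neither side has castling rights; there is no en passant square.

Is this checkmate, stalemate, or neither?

Black to move; black king on a1.
In check: yes, from the white queen on a3.
King squares — b1: attacked by Be4; a2: attacked by Qa3; b2: attacked by Qa3.
Legal moves for Black: none.
In check with no legal moves → checkmate.

checkmate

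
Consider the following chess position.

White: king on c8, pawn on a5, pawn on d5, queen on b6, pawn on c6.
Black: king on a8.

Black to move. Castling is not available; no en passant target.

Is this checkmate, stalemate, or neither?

stalemate

Black to move; black king on a8.
In check: no.
King squares — a7: attacked by Qb6; b7: attacked by Qb6; b8: attacked by Qb6.
Legal moves for Black: none.
Not in check and no legal moves → stalemate.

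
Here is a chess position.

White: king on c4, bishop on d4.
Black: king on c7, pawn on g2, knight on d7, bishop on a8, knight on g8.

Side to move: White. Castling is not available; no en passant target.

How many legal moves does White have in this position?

White to move; king on c4.
In check: no.
Legal moves: Bh8, Bg7, Ba7, Bf6, Bb6+, Be5+, Bc5, Be3, Bc3, Bf2, Bb2, Bg1, Ba1, Kb5, Kb4, Kd3, Kc3, Kb3.
Count: 18.

18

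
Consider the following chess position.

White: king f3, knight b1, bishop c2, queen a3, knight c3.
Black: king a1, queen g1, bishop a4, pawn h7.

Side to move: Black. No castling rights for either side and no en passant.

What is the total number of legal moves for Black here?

Black to move; king on a1.
In check: yes, from the white queen on a3.
Legal moves: none.
Count: 0.

0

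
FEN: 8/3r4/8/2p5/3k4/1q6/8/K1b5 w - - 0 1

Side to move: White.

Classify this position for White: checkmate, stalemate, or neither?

White to move; white king on a1.
In check: no.
King squares — b1: attacked by Qb3; a2: attacked by Qb3; b2: attacked by Bc1.
Legal moves for White: none.
Not in check and no legal moves → stalemate.

stalemate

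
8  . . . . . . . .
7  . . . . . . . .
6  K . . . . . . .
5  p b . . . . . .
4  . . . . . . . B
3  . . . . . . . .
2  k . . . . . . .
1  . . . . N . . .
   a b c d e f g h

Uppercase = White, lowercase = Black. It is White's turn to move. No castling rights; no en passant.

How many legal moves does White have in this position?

5

White to move; king on a6.
In check: yes, from the black bishop on b5.
Legal moves: Kb7, Ka7, Kb6, Kxb5, Kxa5.
Count: 5.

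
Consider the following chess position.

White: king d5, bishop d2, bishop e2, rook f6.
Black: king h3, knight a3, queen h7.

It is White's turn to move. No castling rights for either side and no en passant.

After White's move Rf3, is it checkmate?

After Rf3: black king on h3; in check: yes, from the white rook on f3.
Black has 4 legal replies: Kh4, Kg4, Kh2, Kg2.
In check but a legal move exists → not checkmate.

no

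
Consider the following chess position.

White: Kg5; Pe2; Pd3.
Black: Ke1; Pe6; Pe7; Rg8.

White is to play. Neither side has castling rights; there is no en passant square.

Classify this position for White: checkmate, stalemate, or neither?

White to move; white king on g5.
In check: yes, from the black rook on g8.
Legal moves for White: Kh6, Kh5, Kh4, Kf4.
White is in check but has 4 legal moves → neither.

neither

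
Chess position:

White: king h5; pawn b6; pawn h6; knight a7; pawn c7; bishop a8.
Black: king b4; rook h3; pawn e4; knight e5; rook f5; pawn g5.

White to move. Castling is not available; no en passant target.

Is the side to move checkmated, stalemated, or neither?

White to move; white king on h5.
In check: yes, from the black rook on h3.
King squares — g4: attacked by Ne5; h4: attacked by Rh3; g5: attacked by Rf5; g6: attacked by Ne5; h6: own pawn.
Legal moves for White: none.
In check with no legal moves → checkmate.

checkmate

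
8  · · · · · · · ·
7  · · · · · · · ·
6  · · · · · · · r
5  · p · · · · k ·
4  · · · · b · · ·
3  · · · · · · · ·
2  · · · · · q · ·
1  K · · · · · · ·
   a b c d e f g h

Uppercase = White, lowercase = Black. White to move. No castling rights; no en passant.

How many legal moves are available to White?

0

White to move; king on a1.
In check: no.
Legal moves: none.
Count: 0.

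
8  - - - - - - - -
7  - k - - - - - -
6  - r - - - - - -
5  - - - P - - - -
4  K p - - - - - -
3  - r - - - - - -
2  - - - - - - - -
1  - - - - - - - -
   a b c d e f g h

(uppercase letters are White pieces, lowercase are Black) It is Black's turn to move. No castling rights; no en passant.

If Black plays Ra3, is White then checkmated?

After Ra3: white king on a4; in check: yes, from the black rook on a3.
King squares — a3: attacked by Pb4; b3: attacked by Ra3; b4: attacked by Rb6; a5: attacked by Ra3; b5: attacked by Rb6.
White has no legal moves → checkmate.

yes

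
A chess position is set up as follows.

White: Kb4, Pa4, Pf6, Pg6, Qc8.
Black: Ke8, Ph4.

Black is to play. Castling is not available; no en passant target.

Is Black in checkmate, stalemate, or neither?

checkmate

Black to move; black king on e8.
In check: yes, from the white queen on c8.
King squares — d7: attacked by Qc8; e7: attacked by Pf6; f7: attacked by Pg6; d8: attacked by Qc8; f8: attacked by Qc8.
Legal moves for Black: none.
In check with no legal moves → checkmate.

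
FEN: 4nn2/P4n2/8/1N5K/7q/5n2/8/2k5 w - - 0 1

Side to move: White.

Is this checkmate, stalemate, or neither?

checkmate

White to move; white king on h5.
In check: yes, from the black queen on h4.
King squares — g4: attacked by Qh4; h4: attacked by Nf3; g5: attacked by Nf3; g6: attacked by Nf8; h6: attacked by Qh4.
Legal moves for White: none.
In check with no legal moves → checkmate.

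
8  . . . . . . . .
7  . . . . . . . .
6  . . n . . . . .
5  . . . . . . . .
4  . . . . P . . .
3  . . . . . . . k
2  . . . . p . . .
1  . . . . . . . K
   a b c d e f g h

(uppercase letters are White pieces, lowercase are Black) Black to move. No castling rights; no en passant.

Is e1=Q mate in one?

After e1=Q: white king on h1; in check: yes, from the black queen on e1.
King squares — g1: attacked by Qe1; g2: attacked by Kh3; h2: attacked by Kh3.
White has no legal moves → checkmate.

yes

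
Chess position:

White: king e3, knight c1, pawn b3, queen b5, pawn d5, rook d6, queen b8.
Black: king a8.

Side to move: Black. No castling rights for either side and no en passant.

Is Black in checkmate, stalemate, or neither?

checkmate

Black to move; black king on a8.
In check: yes, from the white queen on b8.
King squares — a7: attacked by Qb8; b7: attacked by Qb5; b8: attacked by Qb5.
Legal moves for Black: none.
In check with no legal moves → checkmate.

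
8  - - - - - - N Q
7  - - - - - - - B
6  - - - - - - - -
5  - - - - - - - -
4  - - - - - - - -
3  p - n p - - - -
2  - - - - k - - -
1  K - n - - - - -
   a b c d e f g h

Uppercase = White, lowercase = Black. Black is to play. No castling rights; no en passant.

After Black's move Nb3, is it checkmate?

After Nb3: white king on a1; in check: yes, from the black knight on b3.
King squares — b1: attacked by Nc3; a2: attacked by Nc3; b2: attacked by Pa3.
White has no legal moves → checkmate.

yes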